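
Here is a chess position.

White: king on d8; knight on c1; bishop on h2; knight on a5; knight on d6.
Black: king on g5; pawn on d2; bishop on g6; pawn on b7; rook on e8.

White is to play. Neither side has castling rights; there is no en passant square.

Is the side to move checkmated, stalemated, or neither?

neither

White to move; white king on d8.
In check: yes, from the black rook on e8.
Legal moves for White: Kd7, Kc7, Nxe8.
White is in check but has 3 legal moves → neither.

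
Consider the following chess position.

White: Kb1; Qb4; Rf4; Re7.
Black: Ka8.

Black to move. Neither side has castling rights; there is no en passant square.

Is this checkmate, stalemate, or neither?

Black to move; black king on a8.
In check: no.
King squares — a7: attacked by Re7; b7: attacked by Qb4; b8: attacked by Qb4.
Legal moves for Black: none.
Not in check and no legal moves → stalemate.

stalemate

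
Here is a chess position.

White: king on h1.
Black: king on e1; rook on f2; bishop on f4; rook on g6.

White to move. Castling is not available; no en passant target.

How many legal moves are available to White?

White to move; king on h1.
In check: no.
Legal moves: none.
Count: 0.

0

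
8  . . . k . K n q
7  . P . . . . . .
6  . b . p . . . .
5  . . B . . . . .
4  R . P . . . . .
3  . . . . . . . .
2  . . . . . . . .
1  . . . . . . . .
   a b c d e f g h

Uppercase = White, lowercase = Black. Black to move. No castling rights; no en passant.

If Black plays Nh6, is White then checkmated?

yes

After Nh6: white king on f8; in check: yes, from the black queen on h8.
King squares — e7: attacked by Kd8; f7: attacked by Nh6; g7: attacked by Qh8; e8: attacked by Kd8; g8: attacked by Nh6.
White has no legal moves → checkmate.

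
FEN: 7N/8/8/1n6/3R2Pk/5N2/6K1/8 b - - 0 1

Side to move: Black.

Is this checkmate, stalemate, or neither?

Black to move; black king on h4.
In check: yes, from the white knight on f3.
King squares — g3: attacked by Kg2; h3: attacked by Kg2; g4: attacked by Rd4; g5: attacked by Nf3; h5: attacked by Pg4.
Legal moves for Black: none.
In check with no legal moves → checkmate.

checkmate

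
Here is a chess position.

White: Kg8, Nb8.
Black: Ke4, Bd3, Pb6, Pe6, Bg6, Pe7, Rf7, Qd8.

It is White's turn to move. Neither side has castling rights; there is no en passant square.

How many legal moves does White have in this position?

0

White to move; king on g8.
In check: yes, from the black queen on d8.
Legal moves: none.
Count: 0.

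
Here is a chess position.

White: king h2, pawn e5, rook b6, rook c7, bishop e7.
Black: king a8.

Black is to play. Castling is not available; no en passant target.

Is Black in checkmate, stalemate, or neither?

Black to move; black king on a8.
In check: no.
King squares — a7: attacked by Rc7; b7: attacked by Rb6; b8: attacked by Rb6.
Legal moves for Black: none.
Not in check and no legal moves → stalemate.

stalemate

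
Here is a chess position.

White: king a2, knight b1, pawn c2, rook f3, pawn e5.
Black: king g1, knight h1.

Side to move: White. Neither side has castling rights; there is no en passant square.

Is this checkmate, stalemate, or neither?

White to move; white king on a2.
In check: no.
Legal moves for White include: Rf8, Rf7, Rf6, Rf5, Rf4, Rh3, Rg3+, Re3, Rd3, Rc3, Rb3, Ra3, Rf2, Rf1+, Kb3, Ka3, Kb2, Ka1, ... (list truncated; more exist).
White has legal moves and is not in check → neither.

neither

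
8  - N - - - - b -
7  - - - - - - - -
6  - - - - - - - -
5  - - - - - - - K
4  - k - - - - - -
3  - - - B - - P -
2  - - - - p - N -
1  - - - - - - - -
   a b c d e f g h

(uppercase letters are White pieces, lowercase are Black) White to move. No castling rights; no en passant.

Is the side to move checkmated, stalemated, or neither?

neither

White to move; white king on h5.
In check: no.
Legal moves for White include: Nd7, Nc6+, Na6+, Kh6, Kg6, Kg5, Kh4, Kg4, Bh7, Bg6, Ba6, Bf5, Bb5, Be4, Bc4, Bxe2, Bc2, Bb1, ... (list truncated; more exist).
White has legal moves and is not in check → neither.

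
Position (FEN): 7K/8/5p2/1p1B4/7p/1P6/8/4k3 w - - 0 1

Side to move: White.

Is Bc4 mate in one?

no

After Bc4: black king on e1; in check: no.
Black is not in check, so this cannot be checkmate.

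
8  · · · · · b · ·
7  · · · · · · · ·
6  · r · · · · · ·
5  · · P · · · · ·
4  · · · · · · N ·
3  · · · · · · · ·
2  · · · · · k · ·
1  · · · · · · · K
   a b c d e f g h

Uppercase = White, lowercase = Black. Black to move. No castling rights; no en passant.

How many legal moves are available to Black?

5

Black to move; king on f2.
In check: yes, from the white knight on g4.
Legal moves: Kg3, Kf3, Ke2, Kf1, Ke1.
Count: 5.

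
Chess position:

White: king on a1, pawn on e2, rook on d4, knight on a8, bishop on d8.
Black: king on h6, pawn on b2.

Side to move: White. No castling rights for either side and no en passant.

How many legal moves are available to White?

3

White to move; king on a1.
In check: yes, from the black pawn on b2.
Legal moves: Kxb2, Ka2, Kb1.
Count: 3.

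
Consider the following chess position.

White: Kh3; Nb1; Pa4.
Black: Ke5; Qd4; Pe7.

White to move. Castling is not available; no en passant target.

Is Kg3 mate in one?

no

After Kg3: black king on e5; in check: no.
Black is not in check, so this cannot be checkmate.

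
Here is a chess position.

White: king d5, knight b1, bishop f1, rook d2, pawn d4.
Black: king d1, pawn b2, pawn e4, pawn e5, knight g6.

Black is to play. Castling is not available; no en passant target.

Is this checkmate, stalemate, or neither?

Black to move; black king on d1.
In check: yes, from the white rook on d2.
Legal moves for Black: Ke1, Kc1.
Black is in check but has 2 legal moves → neither.

neither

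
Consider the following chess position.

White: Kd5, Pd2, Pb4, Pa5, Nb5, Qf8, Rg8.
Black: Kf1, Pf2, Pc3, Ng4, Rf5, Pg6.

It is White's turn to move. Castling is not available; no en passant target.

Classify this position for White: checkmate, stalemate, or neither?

neither

White to move; white king on d5.
In check: yes, from the black rook on f5.
King squares — c4: available; d4: available; e4: available; c5: attacked by Rf5; e5: attacked by Ng4; c6: available; d6: available; e6: available.
Legal moves for White: Ke6, Kd6, Kc6, Ke4, Kd4, Kc4, Qxf5.
White is in check but has 7 legal moves → neither.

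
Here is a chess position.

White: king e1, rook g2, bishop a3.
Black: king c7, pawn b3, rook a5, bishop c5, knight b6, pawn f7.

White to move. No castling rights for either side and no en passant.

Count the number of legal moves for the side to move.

22

White to move; king on e1.
In check: no.
Legal moves: Bxc5, Bb4, Bb2, Bc1, Rg8, Rg7, Rg6, Rg5, Rg4, Rg3, Rh2, Rf2, Re2, Rd2, Rc2, Rb2, Ra2, Rg1, Ke2, Kd2, Kf1, Kd1.
Count: 22.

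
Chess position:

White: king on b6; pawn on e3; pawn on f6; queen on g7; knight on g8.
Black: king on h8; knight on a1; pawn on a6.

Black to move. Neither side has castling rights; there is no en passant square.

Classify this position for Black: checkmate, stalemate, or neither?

Black to move; black king on h8.
In check: yes, from the white queen on g7.
King squares — g7: attacked by Pf6; h7: attacked by Qg7; g8: attacked by Qg7.
Legal moves for Black: none.
In check with no legal moves → checkmate.

checkmate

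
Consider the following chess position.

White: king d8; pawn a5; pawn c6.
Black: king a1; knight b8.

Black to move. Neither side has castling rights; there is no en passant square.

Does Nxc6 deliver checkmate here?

no

After Nxc6: white king on d8; in check: yes, from the black knight on c6.
White has 4 legal replies: Ke8, Kc8, Kd7, Kc7.
In check but a legal move exists → not checkmate.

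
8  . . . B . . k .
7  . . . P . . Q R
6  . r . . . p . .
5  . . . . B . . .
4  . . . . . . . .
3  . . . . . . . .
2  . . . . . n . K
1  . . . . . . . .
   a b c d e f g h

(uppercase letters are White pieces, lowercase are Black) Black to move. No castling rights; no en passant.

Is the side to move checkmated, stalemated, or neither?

Black to move; black king on g8.
In check: yes, from the white queen on g7.
King squares — f7: attacked by Qg7; g7: attacked by Rh7; h7: attacked by Qg7; f8: attacked by Qg7; h8: attacked by Qg7.
Legal moves for Black: none.
In check with no legal moves → checkmate.

checkmate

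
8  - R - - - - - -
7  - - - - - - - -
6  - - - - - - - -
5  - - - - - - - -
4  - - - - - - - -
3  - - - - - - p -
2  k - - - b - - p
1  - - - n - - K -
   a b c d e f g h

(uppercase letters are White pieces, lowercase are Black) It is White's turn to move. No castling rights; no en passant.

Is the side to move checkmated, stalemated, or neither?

neither

White to move; white king on g1.
In check: yes, from the black pawn on h2.
Legal moves for White: Kg2, Kh1.
White is in check but has 2 legal moves → neither.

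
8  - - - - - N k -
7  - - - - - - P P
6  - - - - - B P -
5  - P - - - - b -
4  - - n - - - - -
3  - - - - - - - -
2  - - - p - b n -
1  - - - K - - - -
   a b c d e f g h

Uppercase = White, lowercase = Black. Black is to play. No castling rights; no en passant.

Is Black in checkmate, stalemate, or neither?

checkmate

Black to move; black king on g8.
In check: yes, from the white pawn on h7.
King squares — f7: attacked by Pg6; g7: attacked by Bf6; h7: attacked by Pg6; f8: attacked by Pg7; h8: attacked by Pg7.
Legal moves for Black: none.
In check with no legal moves → checkmate.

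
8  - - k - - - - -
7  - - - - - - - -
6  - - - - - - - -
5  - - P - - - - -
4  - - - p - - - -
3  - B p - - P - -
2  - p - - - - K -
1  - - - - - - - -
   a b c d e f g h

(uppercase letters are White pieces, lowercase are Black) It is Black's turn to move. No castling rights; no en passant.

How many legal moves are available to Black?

Black to move; king on c8.
In check: no.
Legal moves: Kd8, Kb8, Kd7, Kc7, Kb7, d3, c2, b1=Q, b1=R, b1=B, b1=N.
Count: 11.

11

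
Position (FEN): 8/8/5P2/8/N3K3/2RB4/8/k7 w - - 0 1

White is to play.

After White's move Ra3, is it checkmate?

After Ra3: black king on a1; in check: yes, from the white rook on a3.
King squares — b1: attacked by Bd3; a2: attacked by Ra3; b2: attacked by Na4.
Black has no legal moves → checkmate.

yes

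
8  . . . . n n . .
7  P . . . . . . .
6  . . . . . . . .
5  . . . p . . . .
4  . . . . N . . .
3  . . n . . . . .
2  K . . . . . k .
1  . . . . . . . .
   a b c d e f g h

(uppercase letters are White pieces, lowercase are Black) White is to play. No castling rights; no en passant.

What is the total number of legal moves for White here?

5

White to move; king on a2.
In check: yes, from the black knight on c3.
Legal moves: Kb3, Ka3, Kb2, Ka1, Nxc3.
Count: 5.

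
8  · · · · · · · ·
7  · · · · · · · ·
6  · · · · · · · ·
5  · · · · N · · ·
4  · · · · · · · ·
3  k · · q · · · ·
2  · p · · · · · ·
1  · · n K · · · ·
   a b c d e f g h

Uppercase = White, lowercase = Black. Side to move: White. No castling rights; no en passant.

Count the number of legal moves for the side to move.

2

White to move; king on d1.
In check: yes, from the black queen on d3.
Legal moves: Ke1, Nxd3.
Count: 2.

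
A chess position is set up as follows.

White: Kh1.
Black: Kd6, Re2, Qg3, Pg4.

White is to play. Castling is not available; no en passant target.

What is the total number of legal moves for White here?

0

White to move; king on h1.
In check: no.
Legal moves: none.
Count: 0.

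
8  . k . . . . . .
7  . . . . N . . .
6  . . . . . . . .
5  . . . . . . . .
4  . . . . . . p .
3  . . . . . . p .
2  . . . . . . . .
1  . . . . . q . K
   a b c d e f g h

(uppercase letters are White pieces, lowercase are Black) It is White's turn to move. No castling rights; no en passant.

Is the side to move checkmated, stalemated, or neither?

checkmate

White to move; white king on h1.
In check: yes, from the black queen on f1.
King squares — g1: attacked by Qf1; g2: attacked by Qf1; h2: attacked by Pg3.
Legal moves for White: none.
In check with no legal moves → checkmate.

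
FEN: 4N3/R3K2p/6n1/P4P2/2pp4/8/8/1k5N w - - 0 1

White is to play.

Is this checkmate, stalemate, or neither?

neither

White to move; white king on e7.
In check: yes, from the black knight on g6.
King squares — d6: available; e6: available; f6: available; d7: available; f7: available; d8: available; e8: own knight; f8: attacked by Ng6.
Legal moves for White: Kd8, Kf7, Kd7, Kf6, Ke6, Kd6, fxg6.
White is in check but has 7 legal moves → neither.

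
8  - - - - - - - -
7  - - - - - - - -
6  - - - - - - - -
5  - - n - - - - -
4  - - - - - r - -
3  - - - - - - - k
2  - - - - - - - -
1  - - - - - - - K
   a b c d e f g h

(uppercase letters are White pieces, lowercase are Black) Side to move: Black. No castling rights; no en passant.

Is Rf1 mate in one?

After Rf1: white king on h1; in check: yes, from the black rook on f1.
King squares — g1: attacked by Rf1; g2: attacked by Kh3; h2: attacked by Kh3.
White has no legal moves → checkmate.

yes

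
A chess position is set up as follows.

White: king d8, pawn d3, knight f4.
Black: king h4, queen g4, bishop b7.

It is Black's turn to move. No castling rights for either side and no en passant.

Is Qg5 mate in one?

no

After Qg5: white king on d8; in check: yes, from the black queen on g5.
White has 3 legal replies: Ke8, Kd7, Kc7.
In check but a legal move exists → not checkmate.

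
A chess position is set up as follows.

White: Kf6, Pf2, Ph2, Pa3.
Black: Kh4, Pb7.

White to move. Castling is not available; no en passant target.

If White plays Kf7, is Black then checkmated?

no

After Kf7: black king on h4; in check: no.
Black is not in check, so this cannot be checkmate.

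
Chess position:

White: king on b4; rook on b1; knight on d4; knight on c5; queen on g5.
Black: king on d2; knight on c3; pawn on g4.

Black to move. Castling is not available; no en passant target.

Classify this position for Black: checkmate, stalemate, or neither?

checkmate

Black to move; black king on d2.
In check: yes, from the white queen on g5.
King squares — c1: attacked by Rb1; d1: attacked by Rb1; e1: attacked by Rb1; c2: attacked by Nd4; e2: attacked by Nd4; c3: own knight; d3: attacked by Nc5; e3: attacked by Qg5.
Legal moves for Black: none.
In check with no legal moves → checkmate.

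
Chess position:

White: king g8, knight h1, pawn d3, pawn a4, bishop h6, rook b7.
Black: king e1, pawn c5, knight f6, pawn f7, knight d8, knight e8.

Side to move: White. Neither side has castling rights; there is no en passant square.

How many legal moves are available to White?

2

White to move; king on g8.
In check: yes, from the black knight on f6.
Legal moves: Kh8, Kf8.
Count: 2.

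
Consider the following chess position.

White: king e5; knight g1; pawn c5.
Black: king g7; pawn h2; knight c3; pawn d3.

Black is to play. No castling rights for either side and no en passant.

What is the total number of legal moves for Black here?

Black to move; king on g7.
In check: no.
Legal moves: Kh8, Kg8, Kf8, Kh7, Kf7, Kh6, Kg6, Nd5, Nb5, Ne4, Na4, Ne2, Na2, Nd1, Nb1, hxg1=Q, hxg1=R, hxg1=B, hxg1=N, d2, h1=Q, h1=R, h1=B, h1=N.
Count: 24.

24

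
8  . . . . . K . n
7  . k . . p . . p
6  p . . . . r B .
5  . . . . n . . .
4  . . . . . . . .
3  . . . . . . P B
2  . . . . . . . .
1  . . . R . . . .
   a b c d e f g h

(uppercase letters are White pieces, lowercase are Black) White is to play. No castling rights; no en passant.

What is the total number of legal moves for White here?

5

White to move; king on f8.
In check: yes, from the black rook on f6.
Legal moves: Kg8, Ke8, Kg7, Kxe7, Bf7.
Count: 5.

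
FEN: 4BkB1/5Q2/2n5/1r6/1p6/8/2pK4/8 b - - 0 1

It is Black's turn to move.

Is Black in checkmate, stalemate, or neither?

Black to move; black king on f8.
In check: yes, from the white queen on f7.
King squares — e7: attacked by Qf7; f7: attacked by Be8; g7: attacked by Qf7; e8: attacked by Qf7; g8: attacked by Qf7.
Legal moves for Black: none.
In check with no legal moves → checkmate.

checkmate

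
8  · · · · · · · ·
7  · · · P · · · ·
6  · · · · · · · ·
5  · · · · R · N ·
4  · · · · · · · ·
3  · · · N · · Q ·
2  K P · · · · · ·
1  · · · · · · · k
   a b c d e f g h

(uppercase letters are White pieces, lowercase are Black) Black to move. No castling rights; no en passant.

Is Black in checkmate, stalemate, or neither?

Black to move; black king on h1.
In check: no.
King squares — g1: attacked by Qg3; g2: attacked by Qg3; h2: attacked by Qg3.
Legal moves for Black: none.
Not in check and no legal moves → stalemate.

stalemate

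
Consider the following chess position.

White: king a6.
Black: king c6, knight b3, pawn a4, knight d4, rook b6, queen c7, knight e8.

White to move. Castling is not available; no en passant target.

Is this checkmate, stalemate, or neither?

White to move; white king on a6.
In check: yes, from the black rook on b6.
King squares — a5: attacked by Nb3; b5: attacked by Nd4; b6: attacked by Kc6; a7: attacked by Qc7; b7: attacked by Rb6.
Legal moves for White: none.
In check with no legal moves → checkmate.

checkmate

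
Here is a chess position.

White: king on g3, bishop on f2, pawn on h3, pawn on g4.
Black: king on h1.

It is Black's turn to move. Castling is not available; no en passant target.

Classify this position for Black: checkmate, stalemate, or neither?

Black to move; black king on h1.
In check: no.
King squares — g1: attacked by Bf2; g2: attacked by Kg3; h2: attacked by Kg3.
Legal moves for Black: none.
Not in check and no legal moves → stalemate.

stalemate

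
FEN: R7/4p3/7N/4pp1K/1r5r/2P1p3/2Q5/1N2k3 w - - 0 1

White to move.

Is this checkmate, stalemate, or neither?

neither

White to move; white king on h5.
In check: yes, from the black rook on h4.
King squares — g4: attacked by Rb4; h4: attacked by Rb4; g5: available; g6: available; h6: own knight.
Legal moves for White: Kg6, Kg5.
White is in check but has 2 legal moves → neither.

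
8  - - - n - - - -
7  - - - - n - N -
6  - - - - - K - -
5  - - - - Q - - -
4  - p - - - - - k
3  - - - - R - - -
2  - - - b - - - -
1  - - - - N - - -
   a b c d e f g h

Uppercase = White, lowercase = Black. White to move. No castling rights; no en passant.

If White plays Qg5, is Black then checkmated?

yes

After Qg5: black king on h4; in check: yes, from the white queen on g5.
King squares — g3: attacked by Re3; h3: attacked by Re3; g4: attacked by Qg5; g5: attacked by Kf6; h5: attacked by Qg5.
Black has no legal moves → checkmate.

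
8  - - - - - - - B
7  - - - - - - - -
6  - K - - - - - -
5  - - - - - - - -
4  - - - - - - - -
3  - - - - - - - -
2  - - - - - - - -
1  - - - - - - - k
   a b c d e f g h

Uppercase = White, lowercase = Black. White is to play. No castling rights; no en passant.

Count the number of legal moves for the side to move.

15

White to move; king on b6.
In check: no.
Legal moves: Bg7, Bf6, Be5, Bd4, Bc3, Bb2, Ba1, Kc7, Kb7, Ka7, Kc6, Ka6, Kc5, Kb5, Ka5.
Count: 15.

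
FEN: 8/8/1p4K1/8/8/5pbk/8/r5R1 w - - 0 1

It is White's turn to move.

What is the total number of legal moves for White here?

17

White to move; king on g6.
In check: no.
Legal moves: Kh7, Kg7, Kf7, Kh6, Kf6, Kh5, Kg5, Kf5, Rxg3+, Rg2, Rh1+, Rf1, Re1, Rd1, Rc1, Rb1, Rxa1.
Count: 17.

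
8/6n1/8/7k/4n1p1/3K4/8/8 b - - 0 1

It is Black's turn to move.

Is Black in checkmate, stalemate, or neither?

neither

Black to move; black king on h5.
In check: no.
Legal moves for Black: Ne8, Ne6, Nf5, Kh6, Kg6, Kg5, Kh4, Nf6, Nd6, Ng5, Nc5+, Ng3, Nc3, Nf2+, Nd2, g3.
Black has 16 legal moves and is not in check → neither.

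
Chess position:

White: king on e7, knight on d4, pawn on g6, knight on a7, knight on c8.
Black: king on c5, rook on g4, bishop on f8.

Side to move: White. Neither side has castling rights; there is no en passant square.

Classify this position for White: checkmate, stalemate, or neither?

White to move; white king on e7.
In check: yes, from the black bishop on f8.
King squares — d6: attacked by Kc5; e6: available; f6: available; d7: available; f7: available; d8: available; e8: available; f8: available.
Legal moves for White: Kxf8, Ke8, Kd8, Kf7, Kd7, Kf6, Ke6.
White is in check but has 7 legal moves → neither.

neither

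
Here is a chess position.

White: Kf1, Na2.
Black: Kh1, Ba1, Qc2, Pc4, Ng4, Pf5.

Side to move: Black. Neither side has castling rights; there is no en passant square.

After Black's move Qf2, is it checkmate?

yes

After Qf2: white king on f1; in check: yes, from the black queen on f2.
King squares — e1: attacked by Qf2; g1: attacked by Kh1; e2: attacked by Qf2; f2: attacked by Ng4; g2: attacked by Kh1.
White has no legal moves → checkmate.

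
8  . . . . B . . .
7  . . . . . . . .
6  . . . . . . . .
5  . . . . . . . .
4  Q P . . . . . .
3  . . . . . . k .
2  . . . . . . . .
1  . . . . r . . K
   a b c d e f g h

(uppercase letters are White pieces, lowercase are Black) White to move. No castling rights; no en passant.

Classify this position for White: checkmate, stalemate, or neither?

White to move; white king on h1.
In check: yes, from the black rook on e1.
King squares — g1: attacked by Re1; g2: attacked by Kg3; h2: attacked by Kg3.
Legal moves for White: none.
In check with no legal moves → checkmate.

checkmate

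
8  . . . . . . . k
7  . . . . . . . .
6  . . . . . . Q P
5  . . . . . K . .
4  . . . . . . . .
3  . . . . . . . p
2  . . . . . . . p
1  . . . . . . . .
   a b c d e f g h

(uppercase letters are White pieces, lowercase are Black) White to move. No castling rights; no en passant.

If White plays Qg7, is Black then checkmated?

yes

After Qg7: black king on h8; in check: yes, from the white queen on g7.
King squares — g7: attacked by Ph6; h7: attacked by Qg7; g8: attacked by Qg7.
Black has no legal moves → checkmate.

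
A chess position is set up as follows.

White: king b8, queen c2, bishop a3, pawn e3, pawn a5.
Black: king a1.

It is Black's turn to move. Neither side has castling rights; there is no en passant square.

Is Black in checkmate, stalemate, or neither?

Black to move; black king on a1.
In check: no.
King squares — b1: attacked by Qc2; a2: attacked by Qc2; b2: attacked by Qc2.
Legal moves for Black: none.
Not in check and no legal moves → stalemate.

stalemate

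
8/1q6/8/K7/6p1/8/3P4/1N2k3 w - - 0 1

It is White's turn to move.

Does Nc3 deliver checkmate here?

no

After Nc3: black king on e1; in check: no.
Black is not in check, so this cannot be checkmate.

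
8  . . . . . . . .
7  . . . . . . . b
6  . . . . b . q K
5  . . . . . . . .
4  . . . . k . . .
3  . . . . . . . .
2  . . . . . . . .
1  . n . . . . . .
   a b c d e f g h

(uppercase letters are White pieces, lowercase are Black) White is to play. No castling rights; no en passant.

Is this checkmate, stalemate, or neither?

White to move; white king on h6.
In check: yes, from the black queen on g6.
King squares — g5: attacked by Qg6; h5: attacked by Qg6; g6: attacked by Bh7; g7: attacked by Qg6; h7: attacked by Qg6.
Legal moves for White: none.
In check with no legal moves → checkmate.

checkmate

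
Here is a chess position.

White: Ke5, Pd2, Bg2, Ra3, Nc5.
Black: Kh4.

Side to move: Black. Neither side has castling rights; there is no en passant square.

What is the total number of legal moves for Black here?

Black to move; king on h4.
In check: no.
Legal moves: Kh5, Kg5, Kg4.
Count: 3.

3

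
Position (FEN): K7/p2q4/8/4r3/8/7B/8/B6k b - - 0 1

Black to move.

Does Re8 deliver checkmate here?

yes

After Re8: white king on a8; in check: yes, from the black rook on e8.
King squares — a7: attacked by Qd7; b7: attacked by Qd7; b8: attacked by Re8.
White has no legal moves → checkmate.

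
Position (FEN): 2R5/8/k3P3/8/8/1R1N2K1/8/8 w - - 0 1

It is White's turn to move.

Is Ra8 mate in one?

After Ra8: black king on a6; in check: yes, from the white rook on a8.
King squares — a5: attacked by Ra8; b5: attacked by Rb3; b6: attacked by Rb3; a7: attacked by Ra8; b7: attacked by Rb3.
Black has no legal moves → checkmate.

yes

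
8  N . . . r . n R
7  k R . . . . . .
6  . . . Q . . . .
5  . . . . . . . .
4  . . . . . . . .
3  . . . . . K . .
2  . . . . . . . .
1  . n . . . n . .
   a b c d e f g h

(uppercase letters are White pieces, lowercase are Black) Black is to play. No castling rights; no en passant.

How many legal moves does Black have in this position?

Black to move; king on a7.
In check: yes, from the white rook on b7.
Legal moves: Kxa8, Kxb7.
Count: 2.

2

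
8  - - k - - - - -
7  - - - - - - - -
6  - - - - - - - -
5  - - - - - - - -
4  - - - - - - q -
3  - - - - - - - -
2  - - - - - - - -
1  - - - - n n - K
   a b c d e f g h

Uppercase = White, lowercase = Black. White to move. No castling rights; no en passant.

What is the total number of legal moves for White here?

0

White to move; king on h1.
In check: no.
Legal moves: none.
Count: 0.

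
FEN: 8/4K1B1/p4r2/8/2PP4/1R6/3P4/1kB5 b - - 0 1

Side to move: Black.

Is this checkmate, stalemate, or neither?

neither

Black to move; black king on b1.
In check: yes, from the white rook on b3.
Legal moves for Black: Kc2, Ka2, Kxc1, Ka1.
Black is in check but has 4 legal moves → neither.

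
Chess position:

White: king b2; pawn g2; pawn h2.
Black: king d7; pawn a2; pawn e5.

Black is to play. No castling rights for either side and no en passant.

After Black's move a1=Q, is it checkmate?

After a1=Q: white king on b2; in check: yes, from the black queen on a1.
White has 3 legal replies: Kb3, Kc2, Kxa1.
In check but a legal move exists → not checkmate.

no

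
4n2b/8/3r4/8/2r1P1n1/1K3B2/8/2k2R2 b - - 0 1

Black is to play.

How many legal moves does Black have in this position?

2

Black to move; king on c1.
In check: yes, from the white rook on f1.
Legal moves: Kd2, Rd1.
Count: 2.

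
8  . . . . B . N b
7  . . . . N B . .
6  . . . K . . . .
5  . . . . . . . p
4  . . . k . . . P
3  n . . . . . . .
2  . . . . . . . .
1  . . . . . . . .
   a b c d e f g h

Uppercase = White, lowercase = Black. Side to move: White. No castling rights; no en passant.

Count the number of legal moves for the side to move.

22

White to move; king on d6.
In check: no.
Legal moves: Nh6, Nf6, Bd7, Bc6, Bb5, Ba4, Bg6, Be6, Bxh5, Bd5, Bc4, Bb3, Ba2, Nc8, Ng6, Nc6+, Nf5+, Nd5, Kd7, Kc7, Ke6, Kc6.
Count: 22.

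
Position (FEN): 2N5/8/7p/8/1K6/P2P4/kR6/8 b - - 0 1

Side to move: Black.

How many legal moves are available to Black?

2

Black to move; king on a2.
In check: yes, from the white rook on b2.
Legal moves: Kxb2, Ka1.
Count: 2.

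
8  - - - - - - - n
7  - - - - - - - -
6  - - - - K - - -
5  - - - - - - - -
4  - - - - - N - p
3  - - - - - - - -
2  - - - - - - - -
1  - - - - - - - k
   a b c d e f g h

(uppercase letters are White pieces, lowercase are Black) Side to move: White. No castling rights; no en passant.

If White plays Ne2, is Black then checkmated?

no

After Ne2: black king on h1; in check: no.
Black is not in check, so this cannot be checkmate.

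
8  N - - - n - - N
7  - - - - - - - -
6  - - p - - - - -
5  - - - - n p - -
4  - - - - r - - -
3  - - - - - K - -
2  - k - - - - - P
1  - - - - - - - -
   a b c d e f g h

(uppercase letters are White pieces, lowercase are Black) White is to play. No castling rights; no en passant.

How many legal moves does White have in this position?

3

White to move; king on f3.
In check: yes, from the black knight on e5.
Legal moves: Kg3, Kg2, Kf2.
Count: 3.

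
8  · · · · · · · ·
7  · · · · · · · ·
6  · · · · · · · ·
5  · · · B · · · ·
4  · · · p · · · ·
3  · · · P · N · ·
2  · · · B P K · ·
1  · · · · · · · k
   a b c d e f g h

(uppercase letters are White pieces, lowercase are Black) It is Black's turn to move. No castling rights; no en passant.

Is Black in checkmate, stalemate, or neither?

stalemate

Black to move; black king on h1.
In check: no.
King squares — g1: attacked by Kf2; g2: attacked by Kf2; h2: attacked by Nf3.
Legal moves for Black: none.
Not in check and no legal moves → stalemate.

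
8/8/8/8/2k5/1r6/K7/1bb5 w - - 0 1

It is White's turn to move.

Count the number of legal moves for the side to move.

1

White to move; king on a2.
In check: yes, from the black bishop on b1.
Legal moves: Ka1.
Count: 1.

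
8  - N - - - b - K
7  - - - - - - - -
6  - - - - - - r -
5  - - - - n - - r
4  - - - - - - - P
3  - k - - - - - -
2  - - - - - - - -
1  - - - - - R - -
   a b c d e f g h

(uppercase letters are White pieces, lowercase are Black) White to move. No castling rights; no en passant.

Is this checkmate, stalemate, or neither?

checkmate

White to move; white king on h8.
In check: yes, from the black rook on h5.
King squares — g7: attacked by Rg6; h7: attacked by Rh5; g8: attacked by Rg6.
Legal moves for White: none.
In check with no legal moves → checkmate.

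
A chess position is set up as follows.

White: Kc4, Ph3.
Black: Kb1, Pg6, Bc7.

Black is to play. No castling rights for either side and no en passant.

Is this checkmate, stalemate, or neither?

Black to move; black king on b1.
In check: no.
Legal moves for Black: Bd8, Bb8, Bd6, Bb6, Be5, Ba5, Bf4, Bg3, Bh2, Kc2, Kb2, Ka2, Kc1, Ka1, g5.
Black has 15 legal moves and is not in check → neither.

neither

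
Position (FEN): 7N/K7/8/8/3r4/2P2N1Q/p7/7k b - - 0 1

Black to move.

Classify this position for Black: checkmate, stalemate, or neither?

checkmate

Black to move; black king on h1.
In check: yes, from the white queen on h3.
King squares — g1: attacked by Nf3; g2: attacked by Qh3; h2: attacked by Nf3.
Legal moves for Black: none.
In check with no legal moves → checkmate.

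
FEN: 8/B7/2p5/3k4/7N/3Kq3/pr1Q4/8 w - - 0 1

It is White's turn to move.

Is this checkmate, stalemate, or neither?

neither

White to move; white king on d3.
In check: yes, from the black queen on e3.
Legal moves for White: Kxe3+, Bxe3, Qxe3.
White is in check but has 3 legal moves → neither.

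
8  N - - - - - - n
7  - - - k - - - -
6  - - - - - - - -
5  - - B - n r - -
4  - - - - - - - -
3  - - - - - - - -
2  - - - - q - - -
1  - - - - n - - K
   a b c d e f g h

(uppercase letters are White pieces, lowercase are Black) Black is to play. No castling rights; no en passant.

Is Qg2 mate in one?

yes

After Qg2: white king on h1; in check: yes, from the black queen on g2.
King squares — g1: attacked by Qg2; g2: attacked by Ne1; h2: attacked by Qg2.
White has no legal moves → checkmate.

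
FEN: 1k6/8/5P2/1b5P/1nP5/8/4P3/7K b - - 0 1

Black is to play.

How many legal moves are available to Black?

17

Black to move; king on b8.
In check: no.
Legal moves: Kc8, Ka8, Kc7, Kb7, Ka7, Be8, Bd7, Bc6+, Ba6, Bxc4, Ba4, Nc6, Na6, Nd5, Nd3, Nc2, Na2.
Count: 17.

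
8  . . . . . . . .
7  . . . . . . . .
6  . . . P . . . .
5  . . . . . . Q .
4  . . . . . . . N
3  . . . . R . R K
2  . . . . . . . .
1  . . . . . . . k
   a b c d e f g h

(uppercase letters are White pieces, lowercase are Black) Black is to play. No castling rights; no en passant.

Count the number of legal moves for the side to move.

0

Black to move; king on h1.
In check: no.
Legal moves: none.
Count: 0.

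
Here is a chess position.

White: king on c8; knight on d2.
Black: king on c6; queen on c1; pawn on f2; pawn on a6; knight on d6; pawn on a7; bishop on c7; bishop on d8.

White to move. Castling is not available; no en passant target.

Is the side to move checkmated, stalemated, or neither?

White to move; white king on c8.
In check: yes, from the black knight on d6.
King squares — b7: attacked by Kc6; c7: attacked by Kc6; d7: attacked by Kc6; b8: attacked by Bc7; d8: attacked by Bc7.
Legal moves for White: none.
In check with no legal moves → checkmate.

checkmate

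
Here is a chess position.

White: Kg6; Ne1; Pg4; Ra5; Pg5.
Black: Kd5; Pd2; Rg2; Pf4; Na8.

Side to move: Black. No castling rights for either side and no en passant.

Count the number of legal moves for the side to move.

6

Black to move; king on d5.
In check: yes, from the white rook on a5.
Legal moves: Ke6, Kd6, Kc6, Ke4, Kd4, Kc4.
Count: 6.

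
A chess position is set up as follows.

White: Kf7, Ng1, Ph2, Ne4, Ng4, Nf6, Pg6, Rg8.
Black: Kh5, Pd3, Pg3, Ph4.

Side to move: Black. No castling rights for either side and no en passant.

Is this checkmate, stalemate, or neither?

Black to move; black king on h5.
In check: yes, from the white knight on f6.
King squares — g4: attacked by Nf6; h4: own pawn; g5: attacked by Ne4; g6: attacked by Kf7; h6: attacked by Ng4.
Legal moves for Black: none.
In check with no legal moves → checkmate.

checkmate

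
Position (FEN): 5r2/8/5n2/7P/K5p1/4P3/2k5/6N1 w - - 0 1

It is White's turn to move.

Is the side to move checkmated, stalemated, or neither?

White to move; white king on a4.
In check: no.
Legal moves for White: Kb5, Ka5, Kb4, Ka3, Nh3, Nf3, Ne2, h6, e4.
White has 9 legal moves and is not in check → neither.

neither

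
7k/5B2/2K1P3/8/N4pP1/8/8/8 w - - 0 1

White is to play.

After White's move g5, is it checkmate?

After g5: black king on h8; in check: no.
Black is not in check, so this cannot be checkmate.

no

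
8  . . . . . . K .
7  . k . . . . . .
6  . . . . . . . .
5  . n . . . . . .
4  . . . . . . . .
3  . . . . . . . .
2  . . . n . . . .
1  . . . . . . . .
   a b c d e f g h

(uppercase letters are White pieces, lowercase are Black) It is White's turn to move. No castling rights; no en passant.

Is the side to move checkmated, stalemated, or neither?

neither

White to move; white king on g8.
In check: no.
Legal moves for White: Kh8, Kf8, Kh7, Kg7, Kf7.
White has 5 legal moves and is not in check → neither.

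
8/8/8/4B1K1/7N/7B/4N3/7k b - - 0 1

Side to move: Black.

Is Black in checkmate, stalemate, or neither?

Black to move; black king on h1.
In check: no.
King squares — g1: attacked by Ne2; g2: attacked by Bh3; h2: attacked by Be5.
Legal moves for Black: none.
Not in check and no legal moves → stalemate.

stalemate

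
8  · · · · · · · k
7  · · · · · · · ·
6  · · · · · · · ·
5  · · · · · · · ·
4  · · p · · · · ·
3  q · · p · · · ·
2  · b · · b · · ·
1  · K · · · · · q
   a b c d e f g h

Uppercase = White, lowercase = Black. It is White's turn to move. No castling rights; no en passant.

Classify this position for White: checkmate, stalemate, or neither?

checkmate

White to move; white king on b1.
In check: yes, from the black queen on h1.
King squares — a1: attacked by Qh1; c1: attacked by Qh1; a2: attacked by Qa3; b2: attacked by Qa3; c2: attacked by Pd3.
Legal moves for White: none.
In check with no legal moves → checkmate.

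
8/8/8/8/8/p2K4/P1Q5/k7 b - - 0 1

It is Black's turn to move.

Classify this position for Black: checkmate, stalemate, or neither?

Black to move; black king on a1.
In check: no.
King squares — b1: attacked by Qc2; a2: attacked by Qc2; b2: attacked by Qc2.
Legal moves for Black: none.
Not in check and no legal moves → stalemate.

stalemate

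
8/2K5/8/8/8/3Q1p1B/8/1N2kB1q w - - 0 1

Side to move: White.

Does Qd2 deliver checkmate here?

After Qd2: black king on e1; in check: yes, from the white queen on d2.
King squares — d1: attacked by Qd2; f1: attacked by Bh3; d2: attacked by Nb1; e2: attacked by Bf1; f2: attacked by Qd2.
Black has no legal moves → checkmate.

yes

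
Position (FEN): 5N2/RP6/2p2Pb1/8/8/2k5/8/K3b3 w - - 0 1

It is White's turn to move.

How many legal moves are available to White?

16

White to move; king on a1.
In check: no.
Legal moves: Nh7, Nd7, Nxg6, Ne6, Ra8, Ra6, Ra5, Ra4, Ra3+, Ra2, Ka2, b8=Q, b8=R, b8=B, b8=N, f7.
Count: 16.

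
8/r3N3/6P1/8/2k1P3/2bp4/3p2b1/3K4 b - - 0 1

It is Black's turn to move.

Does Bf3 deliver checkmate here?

yes

After Bf3: white king on d1; in check: yes, from the black bishop on f3.
King squares — c1: attacked by Pd2; e1: attacked by Pd2; c2: attacked by Pd3; d2: attacked by Bc3; e2: attacked by Pd3.
White has no legal moves → checkmate.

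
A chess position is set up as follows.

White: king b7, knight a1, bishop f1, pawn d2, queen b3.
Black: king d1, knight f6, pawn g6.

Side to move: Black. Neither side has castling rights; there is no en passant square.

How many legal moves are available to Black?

3

Black to move; king on d1.
In check: yes, from the white queen on b3.
Legal moves: Kxd2, Ke1, Kc1.
Count: 3.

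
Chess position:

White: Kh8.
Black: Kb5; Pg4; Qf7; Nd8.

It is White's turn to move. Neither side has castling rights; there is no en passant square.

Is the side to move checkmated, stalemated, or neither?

White to move; white king on h8.
In check: no.
King squares — g7: attacked by Qf7; h7: attacked by Qf7; g8: attacked by Qf7.
Legal moves for White: none.
Not in check and no legal moves → stalemate.

stalemate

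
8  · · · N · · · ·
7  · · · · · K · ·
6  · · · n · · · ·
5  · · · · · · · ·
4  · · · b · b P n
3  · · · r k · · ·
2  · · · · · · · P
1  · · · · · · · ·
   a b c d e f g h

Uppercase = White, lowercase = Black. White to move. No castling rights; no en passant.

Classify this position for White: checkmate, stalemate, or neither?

neither

White to move; white king on f7.
In check: yes, from the black knight on d6.
King squares — e6: available; f6: attacked by Bd4; g6: attacked by Nh4; e7: available; g7: attacked by Bd4; e8: attacked by Nd6; f8: available; g8: available.
Legal moves for White: Kg8, Kf8, Ke7, Ke6.
White is in check but has 4 legal moves → neither.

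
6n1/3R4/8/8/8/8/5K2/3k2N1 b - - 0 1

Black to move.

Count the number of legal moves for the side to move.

2

Black to move; king on d1.
In check: yes, from the white rook on d7.
Legal moves: Kc2, Kc1.
Count: 2.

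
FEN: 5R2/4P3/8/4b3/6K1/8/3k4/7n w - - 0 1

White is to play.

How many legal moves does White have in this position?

White to move; king on g4.
In check: no.
Legal moves: Rh8, Rg8, Re8, Rd8+, Rc8, Rb8, Ra8, Rf7, Rf6, Rf5, Rf4, Rf3, Rf2+, Rf1, Kh5, Kg5, Kf5, Kh4, Kh3, Kf3, e8=Q, e8=R, e8=B, e8=N.
Count: 24.

24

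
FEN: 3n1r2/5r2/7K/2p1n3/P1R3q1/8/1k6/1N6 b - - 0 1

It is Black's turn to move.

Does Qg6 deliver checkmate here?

yes

After Qg6: white king on h6; in check: yes, from the black queen on g6.
King squares — g5: attacked by Qg6; h5: attacked by Qg6; g6: attacked by Ne5; g7: attacked by Qg6; h7: attacked by Qg6.
White has no legal moves → checkmate.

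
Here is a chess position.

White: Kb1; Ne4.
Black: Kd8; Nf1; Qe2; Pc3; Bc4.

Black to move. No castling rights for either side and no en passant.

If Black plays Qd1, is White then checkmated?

After Qd1: white king on b1; in check: yes, from the black queen on d1.
King squares — a1: attacked by Qd1; c1: attacked by Qd1; a2: attacked by Bc4; b2: attacked by Pc3; c2: attacked by Qd1.
White has no legal moves → checkmate.

yes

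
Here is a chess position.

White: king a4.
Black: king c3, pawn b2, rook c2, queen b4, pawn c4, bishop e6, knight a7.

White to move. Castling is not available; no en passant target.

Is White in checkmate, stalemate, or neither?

checkmate

White to move; white king on a4.
In check: yes, from the black queen on b4.
King squares — a3: attacked by Qb4; b3: attacked by Kc3; b4: attacked by Kc3; a5: attacked by Qb4; b5: attacked by Qb4.
Legal moves for White: none.
In check with no legal moves → checkmate.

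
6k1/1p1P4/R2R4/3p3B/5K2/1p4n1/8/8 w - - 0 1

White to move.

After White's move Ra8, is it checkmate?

no

After Ra8: black king on g8; in check: yes, from the white rook on a8.
Black has 2 legal replies: Kh7, Kg7.
In check but a legal move exists → not checkmate.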